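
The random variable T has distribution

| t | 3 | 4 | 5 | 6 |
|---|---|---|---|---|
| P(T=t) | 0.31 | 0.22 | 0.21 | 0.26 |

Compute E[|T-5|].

E[|T-5|] = Σ |t-5|·P(T=t)
 = 2·0.31 + 1·0.22 + 0·0.21 + 1·0.26
 = 0.62 + 0.22 + 0 + 0.26
 = 1.1

1.1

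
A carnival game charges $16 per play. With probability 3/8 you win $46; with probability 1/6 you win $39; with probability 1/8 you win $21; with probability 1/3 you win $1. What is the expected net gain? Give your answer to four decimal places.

E[payout] = 46·3/8 + 39·1/6 + 21·1/8 + 1·1/3
 = 69/4 + 13/2 + 21/8 + 1/3
 = 641/24
Net = 641/24 - 16 = 257/24

10.7083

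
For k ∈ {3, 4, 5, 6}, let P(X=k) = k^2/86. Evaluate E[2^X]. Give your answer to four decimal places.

39.9070

E[2^X] = Σ 2^x·P(X=x)
 = 8·9/86 + 16·8/43 + 32·25/86 + 64·18/43
 = 36/43 + 128/43 + 400/43 + 1152/43
 = 1716/43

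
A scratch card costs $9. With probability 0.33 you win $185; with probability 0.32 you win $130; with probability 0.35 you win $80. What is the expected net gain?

121.65

E[payout] = 185·0.33 + 130·0.32 + 80·0.35
 = 61.05 + 41.6 + 28
 = 130.65
Net = 130.65 - 9 = 121.65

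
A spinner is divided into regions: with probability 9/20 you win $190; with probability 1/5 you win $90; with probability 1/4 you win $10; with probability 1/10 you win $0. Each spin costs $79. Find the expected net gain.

E[payout] = 190·9/20 + 90·1/5 + 10·1/4 + 0·1/10
 = 171/2 + 18 + 5/2 + 0
 = 106
Net = 106 - 79 = 27

27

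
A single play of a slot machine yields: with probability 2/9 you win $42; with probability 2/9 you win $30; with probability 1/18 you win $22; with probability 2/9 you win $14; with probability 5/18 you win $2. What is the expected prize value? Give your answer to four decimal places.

20.8889

E[payout] = 42·2/9 + 30·2/9 + 22·1/18 + 14·2/9 + 2·5/18
 = 28/3 + 20/3 + 11/9 + 28/9 + 5/9
 = 188/9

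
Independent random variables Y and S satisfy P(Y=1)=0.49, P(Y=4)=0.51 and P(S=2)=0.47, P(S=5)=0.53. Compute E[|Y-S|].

E[|Y-S|] = Σ_y Σ_s |y-s| · P(Y=y)P(S=s)
 = 1·0.2303 + 4·0.2597 + 2·0.2397 + 1·0.2703
 = 0.2303 + 1.0388 + 0.4794 + 0.2703
 = 2.0188

2.0188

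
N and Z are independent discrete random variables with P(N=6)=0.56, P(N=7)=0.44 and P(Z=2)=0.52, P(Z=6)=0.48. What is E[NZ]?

25.2448

E[NZ] = Σ_n Σ_z nz · P(N=n)P(Z=z)
 = 12·0.2912 + 36·0.2688 + 14·0.2288 + 42·0.2112
 = 3.4944 + 9.6768 + 3.2032 + 8.8704
 = 25.2448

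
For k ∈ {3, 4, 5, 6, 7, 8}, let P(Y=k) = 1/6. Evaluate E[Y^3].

E[Y^3] = Σ y^3·P(Y=y)
 = 27·1/6 + 64·1/6 + 125·1/6 + 216·1/6 + 343·1/6 + 512·1/6
 = 9/2 + 32/3 + 125/6 + 36 + 343/6 + 256/3
 = 429/2

214.5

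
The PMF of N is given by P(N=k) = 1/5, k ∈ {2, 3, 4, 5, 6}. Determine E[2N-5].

3

E[2N-5] = Σ (2n-5)·P(N=n)
 = (-1)·1/5 + 1·1/5 + 3·1/5 + 5·1/5 + 7·1/5
 = (-1/5) + 1/5 + 3/5 + 1 + 7/5
 = 3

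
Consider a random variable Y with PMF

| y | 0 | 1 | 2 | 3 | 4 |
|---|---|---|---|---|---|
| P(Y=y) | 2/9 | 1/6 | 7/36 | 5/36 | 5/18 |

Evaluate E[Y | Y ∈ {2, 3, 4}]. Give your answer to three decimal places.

P(Y ∈ {2, 3, 4}) = 7/36 + 5/36 + 5/18 = 11/18.
E[Y | Y ∈ {2, 3, 4}] = [2·7/36 + 3·5/36 + 4·5/18] / (11/18)
 = 23/12 / (11/18)
 = 69/22

3.136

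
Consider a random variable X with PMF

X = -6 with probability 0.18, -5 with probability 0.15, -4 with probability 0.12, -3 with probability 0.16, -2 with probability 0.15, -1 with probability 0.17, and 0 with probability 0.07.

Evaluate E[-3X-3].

E[-3X-3] = Σ (-3x-3)·P(X=x)
 = 15·0.18 + 12·0.15 + 9·0.12 + 6·0.16 + 3·0.15 + 0·0.17 + (-3)·0.07
 = 2.7 + 1.8 + 1.08 + 0.96 + 0.45 + 0 + (-0.21)
 = 6.78

6.78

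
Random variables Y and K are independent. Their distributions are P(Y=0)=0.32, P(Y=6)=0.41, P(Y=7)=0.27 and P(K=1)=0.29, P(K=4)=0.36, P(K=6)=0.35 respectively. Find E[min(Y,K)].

2.6044

E[min(Y,K)] = Σ_y Σ_k min(y,k) · P(Y=y)P(K=k)
 = 0·0.0928 + 0·0.1152 + 0·0.112 + 1·0.1189 + 4·0.1476 + 6·0.1435 + 1·0.0783 + 4·0.0972 + 6·0.0945
 = 0 + 0 + 0 + 0.1189 + 0.5904 + 0.861 + 0.0783 + 0.3888 + 0.567
 = 2.6044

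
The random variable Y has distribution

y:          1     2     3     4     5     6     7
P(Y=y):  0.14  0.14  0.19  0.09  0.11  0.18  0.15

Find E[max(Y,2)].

4.17

E[max(Y,2)] = Σ max(y,2)·P(Y=y)
 = 2·0.14 + 2·0.14 + 3·0.19 + 4·0.09 + 5·0.11 + 6·0.18 + 7·0.15
 = 0.28 + 0.28 + 0.57 + 0.36 + 0.55 + 1.08 + 1.05
 = 4.17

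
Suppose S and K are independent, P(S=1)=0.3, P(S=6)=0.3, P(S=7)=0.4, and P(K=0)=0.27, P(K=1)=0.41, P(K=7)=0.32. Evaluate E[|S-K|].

3.594

E[|S-K|] = Σ_s Σ_k |s-k| · P(S=s)P(K=k)
 = 1·0.081 + 0·0.123 + 6·0.096 + 6·0.081 + 5·0.123 + 1·0.096 + 7·0.108 + 6·0.164 + 0·0.128
 = 0.081 + 0 + 0.576 + 0.486 + 0.615 + 0.096 + 0.756 + 0.984 + 0
 = 3.594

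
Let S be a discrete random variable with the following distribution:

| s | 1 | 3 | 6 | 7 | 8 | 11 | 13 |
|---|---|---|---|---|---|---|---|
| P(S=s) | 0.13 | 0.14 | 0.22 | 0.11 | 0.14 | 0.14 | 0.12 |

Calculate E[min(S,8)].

5.84

E[min(S,8)] = Σ min(s,8)·P(S=s)
 = 1·0.13 + 3·0.14 + 6·0.22 + 7·0.11 + 8·0.14 + 8·0.14 + 8·0.12
 = 0.13 + 0.42 + 1.32 + 0.77 + 1.12 + 1.12 + 0.96
 = 5.84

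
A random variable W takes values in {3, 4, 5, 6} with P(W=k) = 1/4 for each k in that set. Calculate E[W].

E[W] = Σ w·P(W=w)
 = 3·1/4 + 4·1/4 + 5·1/4 + 6·1/4
 = 3/4 + 1 + 5/4 + 3/2
 = 9/2

4.5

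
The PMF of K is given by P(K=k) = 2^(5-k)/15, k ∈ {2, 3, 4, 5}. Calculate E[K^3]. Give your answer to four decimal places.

E[K^3] = Σ k^3·P(K=k)
 = 8·8/15 + 27·4/15 + 64·2/15 + 125·1/15
 = 64/15 + 36/5 + 128/15 + 25/3
 = 85/3

28.3333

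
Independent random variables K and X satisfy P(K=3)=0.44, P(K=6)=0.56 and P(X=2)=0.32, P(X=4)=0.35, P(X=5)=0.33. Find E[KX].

17.2692

E[KX] = Σ_k Σ_x kx · P(K=k)P(X=x)
 = 6·0.1408 + 12·0.154 + 15·0.1452 + 12·0.1792 + 24·0.196 + 30·0.1848
 = 0.8448 + 1.848 + 2.178 + 2.1504 + 4.704 + 5.544
 = 17.2692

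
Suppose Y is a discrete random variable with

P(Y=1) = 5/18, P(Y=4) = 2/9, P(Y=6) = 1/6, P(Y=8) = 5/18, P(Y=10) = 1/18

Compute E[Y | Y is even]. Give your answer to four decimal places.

6.4615

P(Y is even) = 2/9 + 1/6 + 5/18 + 1/18 = 13/18.
E[Y | Y is even] = [4·2/9 + 6·1/6 + 8·5/18 + 10·1/18] / (13/18)
 = 14/3 / (13/18)
 = 84/13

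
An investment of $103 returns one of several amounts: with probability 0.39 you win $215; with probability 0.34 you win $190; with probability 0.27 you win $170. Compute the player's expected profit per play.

91.35

E[payout] = 215·0.39 + 190·0.34 + 170·0.27
 = 83.85 + 64.6 + 45.9
 = 194.35
Net = 194.35 - 103 = 91.35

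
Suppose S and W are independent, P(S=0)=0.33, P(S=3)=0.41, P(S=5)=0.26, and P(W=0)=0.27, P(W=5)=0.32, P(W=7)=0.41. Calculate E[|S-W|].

3.3062

E[|S-W|] = Σ_s Σ_w |s-w| · P(S=s)P(W=w)
 = 0·0.0891 + 5·0.1056 + 7·0.1353 + 3·0.1107 + 2·0.1312 + 4·0.1681 + 5·0.0702 + 0·0.0832 + 2·0.1066
 = 0 + 0.528 + 0.9471 + 0.3321 + 0.2624 + 0.6724 + 0.351 + 0 + 0.2132
 = 3.3062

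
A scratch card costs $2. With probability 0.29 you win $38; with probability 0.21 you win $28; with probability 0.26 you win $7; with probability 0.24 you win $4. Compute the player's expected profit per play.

E[payout] = 38·0.29 + 28·0.21 + 7·0.26 + 4·0.24
 = 11.02 + 5.88 + 1.82 + 0.96
 = 19.68
Net = 19.68 - 2 = 17.68

17.68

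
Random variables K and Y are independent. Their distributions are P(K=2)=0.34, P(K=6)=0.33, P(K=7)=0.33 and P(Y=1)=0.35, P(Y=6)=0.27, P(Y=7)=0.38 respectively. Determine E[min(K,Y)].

3.4914

E[min(K,Y)] = Σ_k Σ_y min(k,y) · P(K=k)P(Y=y)
 = 1·0.119 + 2·0.0918 + 2·0.1292 + 1·0.1155 + 6·0.0891 + 6·0.1254 + 1·0.1155 + 6·0.0891 + 7·0.1254
 = 0.119 + 0.1836 + 0.2584 + 0.1155 + 0.5346 + 0.7524 + 0.1155 + 0.5346 + 0.8778
 = 3.4914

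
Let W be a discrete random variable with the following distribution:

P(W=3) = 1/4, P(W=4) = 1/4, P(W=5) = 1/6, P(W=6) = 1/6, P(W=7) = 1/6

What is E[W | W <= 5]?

P(W <= 5) = 1/4 + 1/4 + 1/6 = 2/3.
E[W | W <= 5] = [3·1/4 + 4·1/4 + 5·1/6] / (2/3)
 = 31/12 / (2/3)
 = 31/8

3.875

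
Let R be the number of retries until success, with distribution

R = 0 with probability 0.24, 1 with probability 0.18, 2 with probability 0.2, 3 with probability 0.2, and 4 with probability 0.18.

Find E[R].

E[R] = Σ r·P(R=r)
 = 0·0.24 + 1·0.18 + 2·0.2 + 3·0.2 + 4·0.18
 = 0 + 0.18 + 0.4 + 0.6 + 0.72
 = 1.9

1.9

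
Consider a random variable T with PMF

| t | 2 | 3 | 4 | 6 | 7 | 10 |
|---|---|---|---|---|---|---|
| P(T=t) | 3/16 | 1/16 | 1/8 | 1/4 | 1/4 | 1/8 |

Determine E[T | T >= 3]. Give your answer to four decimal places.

P(T >= 3) = 1/16 + 1/8 + 1/4 + 1/4 + 1/8 = 13/16.
E[T | T >= 3] = [3·1/16 + 4·1/8 + 6·1/4 + 7·1/4 + 10·1/8] / (13/16)
 = 83/16 / (13/16)
 = 83/13

6.3846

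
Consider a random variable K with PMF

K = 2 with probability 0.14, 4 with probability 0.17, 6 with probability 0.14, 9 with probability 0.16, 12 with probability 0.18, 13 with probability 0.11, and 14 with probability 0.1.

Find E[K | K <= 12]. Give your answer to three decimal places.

6.835

P(K <= 12) = 0.14 + 0.17 + 0.14 + 0.16 + 0.18 = 0.79.
E[K | K <= 12] = [2·0.14 + 4·0.17 + 6·0.14 + 9·0.16 + 12·0.18] / 0.79
 = 5.4 / 0.79
 = 540/79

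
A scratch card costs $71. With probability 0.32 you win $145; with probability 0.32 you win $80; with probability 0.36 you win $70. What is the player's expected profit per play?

26.2

E[payout] = 145·0.32 + 80·0.32 + 70·0.36
 = 46.4 + 25.6 + 25.2
 = 97.2
Net = 97.2 - 71 = 26.2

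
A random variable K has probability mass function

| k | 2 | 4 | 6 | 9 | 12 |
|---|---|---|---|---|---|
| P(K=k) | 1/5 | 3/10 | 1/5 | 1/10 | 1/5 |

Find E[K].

E[K] = Σ k·P(K=k)
 = 2·1/5 + 4·3/10 + 6·1/5 + 9·1/10 + 12·1/5
 = 2/5 + 6/5 + 6/5 + 9/10 + 12/5
 = 61/10

6.1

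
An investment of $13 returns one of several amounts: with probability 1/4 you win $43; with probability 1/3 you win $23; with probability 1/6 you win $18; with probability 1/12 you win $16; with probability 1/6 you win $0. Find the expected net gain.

9.75

E[payout] = 43·1/4 + 23·1/3 + 18·1/6 + 16·1/12 + 0·1/6
 = 43/4 + 23/3 + 3 + 4/3 + 0
 = 91/4
Net = 91/4 - 13 = 39/4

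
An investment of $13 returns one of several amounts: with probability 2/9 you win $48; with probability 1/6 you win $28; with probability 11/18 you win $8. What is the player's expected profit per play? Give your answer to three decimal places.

7.222

E[payout] = 48·2/9 + 28·1/6 + 8·11/18
 = 32/3 + 14/3 + 44/9
 = 182/9
Net = 182/9 - 13 = 65/9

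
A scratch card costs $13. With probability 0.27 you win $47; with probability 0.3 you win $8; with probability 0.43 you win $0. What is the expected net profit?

E[payout] = 47·0.27 + 8·0.3 + 0·0.43
 = 12.69 + 2.4 + 0
 = 15.09
Net = 15.09 - 13 = 2.09

2.09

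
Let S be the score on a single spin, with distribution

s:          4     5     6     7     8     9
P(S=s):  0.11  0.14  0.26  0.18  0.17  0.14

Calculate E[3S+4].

E[3S+4] = Σ (3s+4)·P(S=s)
 = 16·0.11 + 19·0.14 + 22·0.26 + 25·0.18 + 28·0.17 + 31·0.14
 = 1.76 + 2.66 + 5.72 + 4.5 + 4.76 + 4.34
 = 23.74

23.74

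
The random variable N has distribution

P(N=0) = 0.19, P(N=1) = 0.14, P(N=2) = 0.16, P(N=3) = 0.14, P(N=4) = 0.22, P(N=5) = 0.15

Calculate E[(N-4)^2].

E[(N-4)^2] = Σ (n-4)^2·P(N=n)
 = 16·0.19 + 9·0.14 + 4·0.16 + 1·0.14 + 0·0.22 + 1·0.15
 = 3.04 + 1.26 + 0.64 + 0.14 + 0 + 0.15
 = 5.23

5.23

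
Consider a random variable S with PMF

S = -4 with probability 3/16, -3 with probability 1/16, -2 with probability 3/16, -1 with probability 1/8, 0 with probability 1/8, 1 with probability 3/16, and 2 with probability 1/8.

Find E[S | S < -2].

P(S < -2) = 3/16 + 1/16 = 1/4.
E[S | S < -2] = [(-4)·3/16 + (-3)·1/16] / (1/4)
 = -15/16 / (1/4)
 = -15/4

-3.75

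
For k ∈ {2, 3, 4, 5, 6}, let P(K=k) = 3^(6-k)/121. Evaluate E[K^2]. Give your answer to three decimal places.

6.793

E[K^2] = Σ k^2·P(K=k)
 = 4·81/121 + 9·27/121 + 16·9/121 + 25·3/121 + 36·1/121
 = 324/121 + 243/121 + 144/121 + 75/121 + 36/121
 = 822/121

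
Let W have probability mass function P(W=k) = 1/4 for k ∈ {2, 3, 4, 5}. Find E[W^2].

13.5

E[W^2] = Σ w^2·P(W=w)
 = 4·1/4 + 9·1/4 + 16·1/4 + 25·1/4
 = 1 + 9/4 + 4 + 25/4
 = 27/2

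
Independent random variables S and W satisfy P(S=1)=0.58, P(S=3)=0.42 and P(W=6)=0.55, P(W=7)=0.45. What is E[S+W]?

E[S+W] = Σ_s Σ_w (s+w) · P(S=s)P(W=w)
 = 7·0.319 + 8·0.261 + 9·0.231 + 10·0.189
 = 2.233 + 2.088 + 2.079 + 1.89
 = 8.29

8.29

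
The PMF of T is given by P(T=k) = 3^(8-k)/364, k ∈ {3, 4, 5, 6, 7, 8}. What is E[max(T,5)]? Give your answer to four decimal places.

E[max(T,5)] = Σ max(t,5)·P(T=t)
 = 5·243/364 + 5·81/364 + 5·27/364 + 6·9/364 + 7·3/364 + 8·1/364
 = 1215/364 + 405/364 + 135/364 + 27/182 + 3/52 + 2/91
 = 919/182

5.0495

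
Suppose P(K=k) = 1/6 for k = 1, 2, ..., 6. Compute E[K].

E[K] = Σ k·P(K=k)
 = 1·1/6 + 2·1/6 + 3·1/6 + 4·1/6 + 5·1/6 + 6·1/6
 = 1/6 + 1/3 + 1/2 + 2/3 + 5/6 + 1
 = 7/2

3.5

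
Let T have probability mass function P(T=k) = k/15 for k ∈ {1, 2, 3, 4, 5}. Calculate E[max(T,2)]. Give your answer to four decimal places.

E[max(T,2)] = Σ max(t,2)·P(T=t)
 = 2·1/15 + 2·2/15 + 3·1/5 + 4·4/15 + 5·1/3
 = 2/15 + 4/15 + 3/5 + 16/15 + 5/3
 = 56/15

3.7333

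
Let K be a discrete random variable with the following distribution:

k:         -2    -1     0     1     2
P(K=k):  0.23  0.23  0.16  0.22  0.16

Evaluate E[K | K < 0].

P(K < 0) = 0.23 + 0.23 = 0.46.
E[K | K < 0] = [(-2)·0.23 + (-1)·0.23] / 0.46
 = -0.69 / 0.46
 = -3/2

-1.5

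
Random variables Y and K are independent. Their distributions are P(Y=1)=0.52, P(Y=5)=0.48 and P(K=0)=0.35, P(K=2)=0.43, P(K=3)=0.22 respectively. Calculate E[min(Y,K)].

E[min(Y,K)] = Σ_y Σ_k min(y,k) · P(Y=y)P(K=k)
 = 0·0.182 + 1·0.2236 + 1·0.1144 + 0·0.168 + 2·0.2064 + 3·0.1056
 = 0 + 0.2236 + 0.1144 + 0 + 0.4128 + 0.3168
 = 1.0676

1.0676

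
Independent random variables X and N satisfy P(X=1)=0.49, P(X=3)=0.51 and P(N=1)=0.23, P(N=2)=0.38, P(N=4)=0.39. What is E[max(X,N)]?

E[max(X,N)] = Σ_x Σ_n max(x,n) · P(X=x)P(N=n)
 = 1·0.1127 + 2·0.1862 + 4·0.1911 + 3·0.1173 + 3·0.1938 + 4·0.1989
 = 0.1127 + 0.3724 + 0.7644 + 0.3519 + 0.5814 + 0.7956
 = 2.9784

2.9784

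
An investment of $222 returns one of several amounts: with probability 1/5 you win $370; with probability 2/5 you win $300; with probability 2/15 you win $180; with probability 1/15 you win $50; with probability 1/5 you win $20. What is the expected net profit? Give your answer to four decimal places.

E[payout] = 370·1/5 + 300·2/5 + 180·2/15 + 50·1/15 + 20·1/5
 = 74 + 120 + 24 + 10/3 + 4
 = 676/3
Net = 676/3 - 222 = 10/3

3.3333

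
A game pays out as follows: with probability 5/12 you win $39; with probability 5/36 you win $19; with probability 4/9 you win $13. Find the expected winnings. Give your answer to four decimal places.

E[payout] = 39·5/12 + 19·5/36 + 13·4/9
 = 65/4 + 95/36 + 52/9
 = 74/3

24.6667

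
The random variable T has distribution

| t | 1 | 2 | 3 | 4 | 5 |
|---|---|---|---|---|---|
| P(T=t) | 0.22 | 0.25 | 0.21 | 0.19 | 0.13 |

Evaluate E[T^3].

E[T^3] = Σ t^3·P(T=t)
 = 1·0.22 + 8·0.25 + 27·0.21 + 64·0.19 + 125·0.13
 = 0.22 + 2 + 5.67 + 12.16 + 16.25
 = 36.3

36.3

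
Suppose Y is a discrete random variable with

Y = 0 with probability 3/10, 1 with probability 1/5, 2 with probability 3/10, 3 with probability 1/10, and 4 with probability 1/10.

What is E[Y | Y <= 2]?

1

P(Y <= 2) = 3/10 + 1/5 + 3/10 = 4/5.
E[Y | Y <= 2] = [0·3/10 + 1·1/5 + 2·3/10] / (4/5)
 = 4/5 / (4/5)
 = 1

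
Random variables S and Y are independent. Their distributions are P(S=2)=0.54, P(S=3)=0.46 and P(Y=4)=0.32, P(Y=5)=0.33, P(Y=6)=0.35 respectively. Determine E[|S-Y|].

2.57

E[|S-Y|] = Σ_s Σ_y |s-y| · P(S=s)P(Y=y)
 = 2·0.1728 + 3·0.1782 + 4·0.189 + 1·0.1472 + 2·0.1518 + 3·0.161
 = 0.3456 + 0.5346 + 0.756 + 0.1472 + 0.3036 + 0.483
 = 2.57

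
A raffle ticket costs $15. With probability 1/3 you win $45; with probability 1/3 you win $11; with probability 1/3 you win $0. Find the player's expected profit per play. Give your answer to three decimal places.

3.667

E[payout] = 45·1/3 + 11·1/3 + 0·1/3
 = 15 + 11/3 + 0
 = 56/3
Net = 56/3 - 15 = 11/3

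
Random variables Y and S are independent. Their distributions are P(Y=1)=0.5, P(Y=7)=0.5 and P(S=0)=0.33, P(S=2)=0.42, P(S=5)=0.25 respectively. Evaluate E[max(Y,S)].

4.71

E[max(Y,S)] = Σ_y Σ_s max(y,s) · P(Y=y)P(S=s)
 = 1·0.165 + 2·0.21 + 5·0.125 + 7·0.165 + 7·0.21 + 7·0.125
 = 0.165 + 0.42 + 0.625 + 1.155 + 1.47 + 0.875
 = 4.71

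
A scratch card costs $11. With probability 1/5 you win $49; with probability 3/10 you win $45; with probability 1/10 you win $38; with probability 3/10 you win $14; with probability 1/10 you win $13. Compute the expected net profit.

21.6

E[payout] = 49·1/5 + 45·3/10 + 38·1/10 + 14·3/10 + 13·1/10
 = 49/5 + 27/2 + 19/5 + 21/5 + 13/10
 = 163/5
Net = 163/5 - 11 = 108/5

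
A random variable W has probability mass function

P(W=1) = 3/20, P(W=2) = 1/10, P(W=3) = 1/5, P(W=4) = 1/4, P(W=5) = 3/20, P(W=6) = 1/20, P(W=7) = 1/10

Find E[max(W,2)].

E[max(W,2)] = Σ max(w,2)·P(W=w)
 = 2·3/20 + 2·1/10 + 3·1/5 + 4·1/4 + 5·3/20 + 6·1/20 + 7·1/10
 = 3/10 + 1/5 + 3/5 + 1 + 3/4 + 3/10 + 7/10
 = 77/20

3.85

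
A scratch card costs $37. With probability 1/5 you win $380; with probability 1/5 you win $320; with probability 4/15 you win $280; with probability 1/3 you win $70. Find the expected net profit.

E[payout] = 380·1/5 + 320·1/5 + 280·4/15 + 70·1/3
 = 76 + 64 + 224/3 + 70/3
 = 238
Net = 238 - 37 = 201

201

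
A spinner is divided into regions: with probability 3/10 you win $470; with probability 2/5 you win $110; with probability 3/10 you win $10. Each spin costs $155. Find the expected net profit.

E[payout] = 470·3/10 + 110·2/5 + 10·3/10
 = 141 + 44 + 3
 = 188
Net = 188 - 155 = 33

33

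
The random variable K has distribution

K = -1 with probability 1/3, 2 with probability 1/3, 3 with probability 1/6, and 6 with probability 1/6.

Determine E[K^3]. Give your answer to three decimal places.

42.833

E[K^3] = Σ k^3·P(K=k)
 = (-1)·1/3 + 8·1/3 + 27·1/6 + 216·1/6
 = (-1/3) + 8/3 + 9/2 + 36
 = 257/6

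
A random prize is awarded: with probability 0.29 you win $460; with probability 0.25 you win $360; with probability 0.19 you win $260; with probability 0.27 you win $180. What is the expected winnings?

321.4

E[payout] = 460·0.29 + 360·0.25 + 260·0.19 + 180·0.27
 = 133.4 + 90 + 49.4 + 48.6
 = 321.4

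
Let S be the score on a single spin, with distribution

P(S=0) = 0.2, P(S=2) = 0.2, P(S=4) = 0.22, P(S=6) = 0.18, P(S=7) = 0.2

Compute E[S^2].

20.6

E[S^2] = Σ s^2·P(S=s)
 = 0·0.2 + 4·0.2 + 16·0.22 + 36·0.18 + 49·0.2
 = 0 + 0.8 + 3.52 + 6.48 + 9.8
 = 20.6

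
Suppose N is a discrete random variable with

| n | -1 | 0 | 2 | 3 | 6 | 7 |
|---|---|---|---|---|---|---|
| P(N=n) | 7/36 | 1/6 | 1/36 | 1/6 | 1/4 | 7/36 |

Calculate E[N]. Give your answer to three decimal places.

E[N] = Σ n·P(N=n)
 = (-1)·7/36 + 0·1/6 + 2·1/36 + 3·1/6 + 6·1/4 + 7·7/36
 = (-7/36) + 0 + 1/18 + 1/2 + 3/2 + 49/36
 = 29/9

3.222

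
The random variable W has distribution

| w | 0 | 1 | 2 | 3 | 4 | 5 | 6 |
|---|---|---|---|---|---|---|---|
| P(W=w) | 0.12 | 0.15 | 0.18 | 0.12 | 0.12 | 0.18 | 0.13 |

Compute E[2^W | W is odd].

P(W is odd) = 0.15 + 0.12 + 0.18 = 0.45.
E[2^W | W is odd] = [2·0.15 + 8·0.12 + 32·0.18] / 0.45
 = 7.02 / 0.45
 = 78/5

15.6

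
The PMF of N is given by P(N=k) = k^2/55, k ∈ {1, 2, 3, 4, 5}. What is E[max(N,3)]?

E[max(N,3)] = Σ max(n,3)·P(N=n)
 = 3·1/55 + 3·4/55 + 3·9/55 + 4·16/55 + 5·5/11
 = 3/55 + 12/55 + 27/55 + 64/55 + 25/11
 = 21/5

4.2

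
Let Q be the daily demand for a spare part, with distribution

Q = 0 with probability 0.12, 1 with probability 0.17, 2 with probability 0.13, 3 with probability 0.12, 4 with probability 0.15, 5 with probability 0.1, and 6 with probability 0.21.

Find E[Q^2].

E[Q^2] = Σ q^2·P(Q=q)
 = 0·0.12 + 1·0.17 + 4·0.13 + 9·0.12 + 16·0.15 + 25·0.1 + 36·0.21
 = 0 + 0.17 + 0.52 + 1.08 + 2.4 + 2.5 + 7.56
 = 14.23

14.23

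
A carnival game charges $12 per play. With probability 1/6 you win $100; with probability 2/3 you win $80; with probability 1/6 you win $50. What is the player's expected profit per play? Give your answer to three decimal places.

E[payout] = 100·1/6 + 80·2/3 + 50·1/6
 = 50/3 + 160/3 + 25/3
 = 235/3
Net = 235/3 - 12 = 199/3

66.333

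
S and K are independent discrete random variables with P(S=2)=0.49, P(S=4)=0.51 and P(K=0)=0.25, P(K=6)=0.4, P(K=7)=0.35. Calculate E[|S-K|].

E[|S-K|] = Σ_s Σ_k |s-k| · P(S=s)P(K=k)
 = 2·0.1225 + 4·0.196 + 5·0.1715 + 4·0.1275 + 2·0.204 + 3·0.1785
 = 0.245 + 0.784 + 0.8575 + 0.51 + 0.408 + 0.5355
 = 3.34

3.34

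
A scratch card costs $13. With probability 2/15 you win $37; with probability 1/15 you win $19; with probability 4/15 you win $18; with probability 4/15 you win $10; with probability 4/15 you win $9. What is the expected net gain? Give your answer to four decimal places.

3.0667

E[payout] = 37·2/15 + 19·1/15 + 18·4/15 + 10·4/15 + 9·4/15
 = 74/15 + 19/15 + 24/5 + 8/3 + 12/5
 = 241/15
Net = 241/15 - 13 = 46/15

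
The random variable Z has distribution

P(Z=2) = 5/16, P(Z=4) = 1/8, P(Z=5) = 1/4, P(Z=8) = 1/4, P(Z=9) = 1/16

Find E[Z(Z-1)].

E[Z(Z-1)] = Σ z(z-1)·P(Z=z)
 = 2·5/16 + 12·1/8 + 20·1/4 + 56·1/4 + 72·1/16
 = 5/8 + 3/2 + 5 + 14 + 9/2
 = 205/8

25.625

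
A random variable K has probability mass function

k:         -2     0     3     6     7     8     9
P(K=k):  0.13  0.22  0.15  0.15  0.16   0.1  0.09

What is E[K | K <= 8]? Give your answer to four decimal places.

P(K <= 8) = 0.13 + 0.22 + 0.15 + 0.15 + 0.16 + 0.1 = 0.91.
E[K | K <= 8] = [(-2)·0.13 + 0·0.22 + 3·0.15 + 6·0.15 + 7·0.16 + 8·0.1] / 0.91
 = 3.01 / 0.91
 = 43/13

3.3077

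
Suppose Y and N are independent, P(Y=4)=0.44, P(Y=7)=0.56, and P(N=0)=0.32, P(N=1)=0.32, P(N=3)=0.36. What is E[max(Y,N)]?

E[max(Y,N)] = Σ_y Σ_n max(y,n) · P(Y=y)P(N=n)
 = 4·0.1408 + 4·0.1408 + 4·0.1584 + 7·0.1792 + 7·0.1792 + 7·0.2016
 = 0.5632 + 0.5632 + 0.6336 + 1.2544 + 1.2544 + 1.4112
 = 5.68

5.68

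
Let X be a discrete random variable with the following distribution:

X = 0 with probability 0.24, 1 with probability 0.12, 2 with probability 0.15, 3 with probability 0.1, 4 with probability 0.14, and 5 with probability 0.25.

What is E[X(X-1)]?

E[X(X-1)] = Σ x(x-1)·P(X=x)
 = 0·0.24 + 0·0.12 + 2·0.15 + 6·0.1 + 12·0.14 + 20·0.25
 = 0 + 0 + 0.3 + 0.6 + 1.68 + 5
 = 7.58

7.58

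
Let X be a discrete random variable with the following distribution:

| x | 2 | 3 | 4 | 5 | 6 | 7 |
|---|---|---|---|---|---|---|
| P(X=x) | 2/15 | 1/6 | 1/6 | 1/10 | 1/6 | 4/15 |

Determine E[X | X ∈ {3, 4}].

P(X ∈ {3, 4}) = 1/6 + 1/6 = 1/3.
E[X | X ∈ {3, 4}] = [3·1/6 + 4·1/6] / (1/3)
 = 7/6 / (1/3)
 = 7/2

3.5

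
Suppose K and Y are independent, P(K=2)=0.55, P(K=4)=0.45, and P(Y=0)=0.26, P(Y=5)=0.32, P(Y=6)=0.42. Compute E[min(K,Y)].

E[min(K,Y)] = Σ_k Σ_y min(k,y) · P(K=k)P(Y=y)
 = 0·0.143 + 2·0.176 + 2·0.231 + 0·0.117 + 4·0.144 + 4·0.189
 = 0 + 0.352 + 0.462 + 0 + 0.576 + 0.756
 = 2.146

2.146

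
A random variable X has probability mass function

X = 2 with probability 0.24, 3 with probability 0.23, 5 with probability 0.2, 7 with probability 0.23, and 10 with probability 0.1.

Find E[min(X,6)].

4.15

E[min(X,6)] = Σ min(x,6)·P(X=x)
 = 2·0.24 + 3·0.23 + 5·0.2 + 6·0.23 + 6·0.1
 = 0.48 + 0.69 + 1 + 1.38 + 0.6
 = 4.15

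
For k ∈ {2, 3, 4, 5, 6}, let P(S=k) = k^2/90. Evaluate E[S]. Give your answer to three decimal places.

4.889

E[S] = Σ s·P(S=s)
 = 2·2/45 + 3·1/10 + 4·8/45 + 5·5/18 + 6·2/5
 = 4/45 + 3/10 + 32/45 + 25/18 + 12/5
 = 44/9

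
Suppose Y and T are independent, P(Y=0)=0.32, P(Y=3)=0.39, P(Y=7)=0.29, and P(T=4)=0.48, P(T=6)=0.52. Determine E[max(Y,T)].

5.6084

E[max(Y,T)] = Σ_y Σ_t max(y,t) · P(Y=y)P(T=t)
 = 4·0.1536 + 6·0.1664 + 4·0.1872 + 6·0.2028 + 7·0.1392 + 7·0.1508
 = 0.6144 + 0.9984 + 0.7488 + 1.2168 + 0.9744 + 1.0556
 = 5.6084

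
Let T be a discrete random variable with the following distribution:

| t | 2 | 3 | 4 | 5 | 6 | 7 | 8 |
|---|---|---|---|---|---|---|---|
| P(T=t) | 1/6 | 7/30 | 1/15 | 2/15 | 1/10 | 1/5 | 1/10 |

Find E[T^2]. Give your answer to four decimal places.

26.9667

E[T^2] = Σ t^2·P(T=t)
 = 4·1/6 + 9·7/30 + 16·1/15 + 25·2/15 + 36·1/10 + 49·1/5 + 64·1/10
 = 2/3 + 21/10 + 16/15 + 10/3 + 18/5 + 49/5 + 32/5
 = 809/30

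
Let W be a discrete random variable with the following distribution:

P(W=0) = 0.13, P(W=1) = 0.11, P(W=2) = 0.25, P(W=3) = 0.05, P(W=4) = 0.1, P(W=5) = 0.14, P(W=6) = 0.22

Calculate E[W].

3.18

E[W] = Σ w·P(W=w)
 = 0·0.13 + 1·0.11 + 2·0.25 + 3·0.05 + 4·0.1 + 5·0.14 + 6·0.22
 = 0 + 0.11 + 0.5 + 0.15 + 0.4 + 0.7 + 1.32
 = 3.18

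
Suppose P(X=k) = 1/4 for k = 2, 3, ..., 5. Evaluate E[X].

3.5

E[X] = Σ x·P(X=x)
 = 2·1/4 + 3·1/4 + 4·1/4 + 5·1/4
 = 1/2 + 3/4 + 1 + 5/4
 = 7/2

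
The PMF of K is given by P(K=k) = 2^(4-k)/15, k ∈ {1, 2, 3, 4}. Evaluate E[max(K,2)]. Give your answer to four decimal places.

2.2667

E[max(K,2)] = Σ max(k,2)·P(K=k)
 = 2·8/15 + 2·4/15 + 3·2/15 + 4·1/15
 = 16/15 + 8/15 + 2/5 + 4/15
 = 34/15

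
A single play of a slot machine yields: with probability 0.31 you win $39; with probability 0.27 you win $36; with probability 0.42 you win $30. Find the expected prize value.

34.41

E[payout] = 39·0.31 + 36·0.27 + 30·0.42
 = 12.09 + 9.72 + 12.6
 = 34.41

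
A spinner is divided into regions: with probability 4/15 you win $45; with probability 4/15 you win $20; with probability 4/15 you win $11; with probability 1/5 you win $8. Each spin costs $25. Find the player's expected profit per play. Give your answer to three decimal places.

-3.133

E[payout] = 45·4/15 + 20·4/15 + 11·4/15 + 8·1/5
 = 12 + 16/3 + 44/15 + 8/5
 = 328/15
Net = 328/15 - 25 = -47/15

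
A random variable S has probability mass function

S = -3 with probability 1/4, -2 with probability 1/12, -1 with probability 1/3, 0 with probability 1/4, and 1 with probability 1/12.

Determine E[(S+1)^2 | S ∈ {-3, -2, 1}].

P(S ∈ {-3, -2, 1}) = 1/4 + 1/12 + 1/12 = 5/12.
E[(S+1)^2 | S ∈ {-3, -2, 1}] = [4·1/4 + 1·1/12 + 4·1/12] / (5/12)
 = 17/12 / (5/12)
 = 17/5

3.4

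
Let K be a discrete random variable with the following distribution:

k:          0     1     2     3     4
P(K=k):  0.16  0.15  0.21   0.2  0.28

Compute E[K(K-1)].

4.98

E[K(K-1)] = Σ k(k-1)·P(K=k)
 = 0·0.16 + 0·0.15 + 2·0.21 + 6·0.2 + 12·0.28
 = 0 + 0 + 0.42 + 1.2 + 3.36
 = 4.98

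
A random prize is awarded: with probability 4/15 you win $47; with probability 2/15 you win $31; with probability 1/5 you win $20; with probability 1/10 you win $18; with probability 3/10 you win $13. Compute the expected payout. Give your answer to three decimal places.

26.367

E[payout] = 47·4/15 + 31·2/15 + 20·1/5 + 18·1/10 + 13·3/10
 = 188/15 + 62/15 + 4 + 9/5 + 39/10
 = 791/30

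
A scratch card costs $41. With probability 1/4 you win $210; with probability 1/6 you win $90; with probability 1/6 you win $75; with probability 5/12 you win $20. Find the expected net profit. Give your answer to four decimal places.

E[payout] = 210·1/4 + 90·1/6 + 75·1/6 + 20·5/12
 = 105/2 + 15 + 25/2 + 25/3
 = 265/3
Net = 265/3 - 41 = 142/3

47.3333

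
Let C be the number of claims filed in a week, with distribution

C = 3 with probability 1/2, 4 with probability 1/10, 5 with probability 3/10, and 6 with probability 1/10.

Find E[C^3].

79

E[C^3] = Σ c^3·P(C=c)
 = 27·1/2 + 64·1/10 + 125·3/10 + 216·1/10
 = 27/2 + 32/5 + 75/2 + 108/5
 = 79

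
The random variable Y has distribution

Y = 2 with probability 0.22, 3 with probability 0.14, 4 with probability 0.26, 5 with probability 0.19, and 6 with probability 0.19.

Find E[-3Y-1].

E[-3Y-1] = Σ (-3y-1)·P(Y=y)
 = (-7)·0.22 + (-10)·0.14 + (-13)·0.26 + (-16)·0.19 + (-19)·0.19
 = (-1.54) + (-1.4) + (-3.38) + (-3.04) + (-3.61)
 = -12.97

-12.97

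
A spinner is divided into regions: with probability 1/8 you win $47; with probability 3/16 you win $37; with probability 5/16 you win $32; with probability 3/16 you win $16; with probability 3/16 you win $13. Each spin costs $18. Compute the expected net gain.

E[payout] = 47·1/8 + 37·3/16 + 32·5/16 + 16·3/16 + 13·3/16
 = 47/8 + 111/16 + 10 + 3 + 39/16
 = 113/4
Net = 113/4 - 18 = 41/4

10.25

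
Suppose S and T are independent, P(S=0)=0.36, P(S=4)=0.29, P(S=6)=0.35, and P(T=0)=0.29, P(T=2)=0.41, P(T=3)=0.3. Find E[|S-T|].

E[|S-T|] = Σ_s Σ_t |s-t| · P(S=s)P(T=t)
 = 0·0.1044 + 2·0.1476 + 3·0.108 + 4·0.0841 + 2·0.1189 + 1·0.087 + 6·0.1015 + 4·0.1435 + 3·0.105
 = 0 + 0.2952 + 0.324 + 0.3364 + 0.2378 + 0.087 + 0.609 + 0.574 + 0.315
 = 2.7784

2.7784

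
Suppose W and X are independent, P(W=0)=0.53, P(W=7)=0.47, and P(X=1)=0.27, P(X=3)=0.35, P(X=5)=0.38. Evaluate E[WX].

10.5938

E[WX] = Σ_w Σ_x wx · P(W=w)P(X=x)
 = 0·0.1431 + 0·0.1855 + 0·0.2014 + 7·0.1269 + 21·0.1645 + 35·0.1786
 = 0 + 0 + 0 + 0.8883 + 3.4545 + 6.251
 = 10.5938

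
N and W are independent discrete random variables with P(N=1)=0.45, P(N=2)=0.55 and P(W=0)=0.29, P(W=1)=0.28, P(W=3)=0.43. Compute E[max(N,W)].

2.1735

E[max(N,W)] = Σ_n Σ_w max(n,w) · P(N=n)P(W=w)
 = 1·0.1305 + 1·0.126 + 3·0.1935 + 2·0.1595 + 2·0.154 + 3·0.2365
 = 0.1305 + 0.126 + 0.5805 + 0.319 + 0.308 + 0.7095
 = 2.1735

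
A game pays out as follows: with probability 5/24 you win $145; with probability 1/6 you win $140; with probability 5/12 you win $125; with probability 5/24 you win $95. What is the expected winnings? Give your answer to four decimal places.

125.4167

E[payout] = 145·5/24 + 140·1/6 + 125·5/12 + 95·5/24
 = 725/24 + 70/3 + 625/12 + 475/24
 = 1505/12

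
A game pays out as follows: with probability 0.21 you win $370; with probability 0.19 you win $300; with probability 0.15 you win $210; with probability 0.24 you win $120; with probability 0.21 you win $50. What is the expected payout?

205.5

E[payout] = 370·0.21 + 300·0.19 + 210·0.15 + 120·0.24 + 50·0.21
 = 77.7 + 57 + 31.5 + 28.8 + 10.5
 = 205.5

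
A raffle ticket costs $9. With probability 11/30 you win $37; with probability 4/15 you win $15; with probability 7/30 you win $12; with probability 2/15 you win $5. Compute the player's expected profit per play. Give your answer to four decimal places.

E[payout] = 37·11/30 + 15·4/15 + 12·7/30 + 5·2/15
 = 407/30 + 4 + 14/5 + 2/3
 = 631/30
Net = 631/30 - 9 = 361/30

12.0333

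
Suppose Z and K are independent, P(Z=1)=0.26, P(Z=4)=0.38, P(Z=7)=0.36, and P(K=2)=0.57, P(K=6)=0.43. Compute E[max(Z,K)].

E[max(Z,K)] = Σ_z Σ_k max(z,k) · P(Z=z)P(K=k)
 = 2·0.1482 + 6·0.1118 + 4·0.2166 + 6·0.1634 + 7·0.2052 + 7·0.1548
 = 0.2964 + 0.6708 + 0.8664 + 0.9804 + 1.4364 + 1.0836
 = 5.334

5.334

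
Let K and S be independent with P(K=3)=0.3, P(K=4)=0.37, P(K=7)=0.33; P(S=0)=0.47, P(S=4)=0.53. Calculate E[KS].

E[KS] = Σ_k Σ_s ks · P(K=k)P(S=s)
 = 0·0.141 + 12·0.159 + 0·0.1739 + 16·0.1961 + 0·0.1551 + 28·0.1749
 = 0 + 1.908 + 0 + 3.1376 + 0 + 4.8972
 = 9.9428

9.9428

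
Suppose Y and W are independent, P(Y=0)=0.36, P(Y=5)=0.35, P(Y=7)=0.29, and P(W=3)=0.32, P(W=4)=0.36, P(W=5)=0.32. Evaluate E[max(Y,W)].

5.22

E[max(Y,W)] = Σ_y Σ_w max(y,w) · P(Y=y)P(W=w)
 = 3·0.1152 + 4·0.1296 + 5·0.1152 + 5·0.112 + 5·0.126 + 5·0.112 + 7·0.0928 + 7·0.1044 + 7·0.0928
 = 0.3456 + 0.5184 + 0.576 + 0.56 + 0.63 + 0.56 + 0.6496 + 0.7308 + 0.6496
 = 5.22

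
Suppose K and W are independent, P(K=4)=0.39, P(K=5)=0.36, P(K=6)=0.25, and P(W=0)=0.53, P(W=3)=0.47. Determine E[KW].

6.8526

E[KW] = Σ_k Σ_w kw · P(K=k)P(W=w)
 = 0·0.2067 + 12·0.1833 + 0·0.1908 + 15·0.1692 + 0·0.1325 + 18·0.1175
 = 0 + 2.1996 + 0 + 2.538 + 0 + 2.115
 = 6.8526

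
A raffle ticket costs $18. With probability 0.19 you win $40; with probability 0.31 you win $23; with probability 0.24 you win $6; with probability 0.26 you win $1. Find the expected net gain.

-1.57

E[payout] = 40·0.19 + 23·0.31 + 6·0.24 + 1·0.26
 = 7.6 + 7.13 + 1.44 + 0.26
 = 16.43
Net = 16.43 - 18 = -1.57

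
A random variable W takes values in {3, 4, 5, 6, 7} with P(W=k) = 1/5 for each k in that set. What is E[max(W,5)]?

E[max(W,5)] = Σ max(w,5)·P(W=w)
 = 5·1/5 + 5·1/5 + 5·1/5 + 6·1/5 + 7·1/5
 = 1 + 1 + 1 + 6/5 + 7/5
 = 28/5

5.6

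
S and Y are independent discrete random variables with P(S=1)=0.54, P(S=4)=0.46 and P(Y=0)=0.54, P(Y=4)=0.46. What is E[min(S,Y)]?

E[min(S,Y)] = Σ_s Σ_y min(s,y) · P(S=s)P(Y=y)
 = 0·0.2916 + 1·0.2484 + 0·0.2484 + 4·0.2116
 = 0 + 0.2484 + 0 + 0.8464
 = 1.0948

1.0948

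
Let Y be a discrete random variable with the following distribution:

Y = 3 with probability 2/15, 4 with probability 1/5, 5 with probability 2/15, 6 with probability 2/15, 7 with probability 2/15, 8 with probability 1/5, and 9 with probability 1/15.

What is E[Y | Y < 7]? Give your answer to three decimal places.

4.444

P(Y < 7) = 2/15 + 1/5 + 2/15 + 2/15 = 3/5.
E[Y | Y < 7] = [3·2/15 + 4·1/5 + 5·2/15 + 6·2/15] / (3/5)
 = 8/3 / (3/5)
 = 40/9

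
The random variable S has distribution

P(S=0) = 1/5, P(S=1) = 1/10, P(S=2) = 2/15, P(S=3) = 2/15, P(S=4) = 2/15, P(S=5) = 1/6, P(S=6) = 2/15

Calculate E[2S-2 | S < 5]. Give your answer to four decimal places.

P(S < 5) = 1/5 + 1/10 + 2/15 + 2/15 + 2/15 = 7/10.
E[2S-2 | S < 5] = [(-2)·1/5 + 0·1/10 + 2·2/15 + 4·2/15 + 6·2/15] / (7/10)
 = 6/5 / (7/10)
 = 12/7

1.7143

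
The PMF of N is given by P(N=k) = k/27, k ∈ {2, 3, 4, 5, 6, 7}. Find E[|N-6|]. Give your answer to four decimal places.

1.3704

E[|N-6|] = Σ |n-6|·P(N=n)
 = 4·2/27 + 3·1/9 + 2·4/27 + 1·5/27 + 0·2/9 + 1·7/27
 = 8/27 + 1/3 + 8/27 + 5/27 + 0 + 7/27
 = 37/27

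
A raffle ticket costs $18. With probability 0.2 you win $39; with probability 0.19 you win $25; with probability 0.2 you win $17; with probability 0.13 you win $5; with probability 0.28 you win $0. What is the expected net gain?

-1.4

E[payout] = 39·0.2 + 25·0.19 + 17·0.2 + 5·0.13 + 0·0.28
 = 7.8 + 4.75 + 3.4 + 0.65 + 0
 = 16.6
Net = 16.6 - 18 = -1.4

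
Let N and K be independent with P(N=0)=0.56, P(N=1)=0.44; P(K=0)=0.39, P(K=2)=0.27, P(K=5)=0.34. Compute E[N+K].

2.68

E[N+K] = Σ_n Σ_k (n+k) · P(N=n)P(K=k)
 = 0·0.2184 + 2·0.1512 + 5·0.1904 + 1·0.1716 + 3·0.1188 + 6·0.1496
 = 0 + 0.3024 + 0.952 + 0.1716 + 0.3564 + 0.8976
 = 2.68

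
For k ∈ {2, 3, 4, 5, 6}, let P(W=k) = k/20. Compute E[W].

4.5

E[W] = Σ w·P(W=w)
 = 2·1/10 + 3·3/20 + 4·1/5 + 5·1/4 + 6·3/10
 = 1/5 + 9/20 + 4/5 + 5/4 + 9/5
 = 9/2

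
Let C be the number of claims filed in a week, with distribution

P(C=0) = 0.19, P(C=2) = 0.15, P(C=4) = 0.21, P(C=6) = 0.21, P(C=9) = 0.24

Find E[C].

E[C] = Σ c·P(C=c)
 = 0·0.19 + 2·0.15 + 4·0.21 + 6·0.21 + 9·0.24
 = 0 + 0.3 + 0.84 + 1.26 + 2.16
 = 4.56

4.56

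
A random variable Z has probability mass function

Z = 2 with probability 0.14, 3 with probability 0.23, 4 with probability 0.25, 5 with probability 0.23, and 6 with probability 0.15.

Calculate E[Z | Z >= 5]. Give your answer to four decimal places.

5.3947

P(Z >= 5) = 0.23 + 0.15 = 0.38.
E[Z | Z >= 5] = [5·0.23 + 6·0.15] / 0.38
 = 2.05 / 0.38
 = 205/38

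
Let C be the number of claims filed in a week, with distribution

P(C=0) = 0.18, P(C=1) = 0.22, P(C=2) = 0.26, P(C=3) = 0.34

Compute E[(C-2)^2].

1.28

E[(C-2)^2] = Σ (c-2)^2·P(C=c)
 = 4·0.18 + 1·0.22 + 0·0.26 + 1·0.34
 = 0.72 + 0.22 + 0 + 0.34
 = 1.28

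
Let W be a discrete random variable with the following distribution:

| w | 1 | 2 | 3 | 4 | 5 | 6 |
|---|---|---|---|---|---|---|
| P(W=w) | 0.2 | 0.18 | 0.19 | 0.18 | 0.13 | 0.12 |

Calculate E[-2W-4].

E[-2W-4] = Σ (-2w-4)·P(W=w)
 = (-6)·0.2 + (-8)·0.18 + (-10)·0.19 + (-12)·0.18 + (-14)·0.13 + (-16)·0.12
 = (-1.2) + (-1.44) + (-1.9) + (-2.16) + (-1.82) + (-1.92)
 = -10.44

-10.44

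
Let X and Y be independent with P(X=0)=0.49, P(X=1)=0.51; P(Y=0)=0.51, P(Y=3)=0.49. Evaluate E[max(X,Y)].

1.7301

E[max(X,Y)] = Σ_x Σ_y max(x,y) · P(X=x)P(Y=y)
 = 0·0.2499 + 3·0.2401 + 1·0.2601 + 3·0.2499
 = 0 + 0.7203 + 0.2601 + 0.7497
 = 1.7301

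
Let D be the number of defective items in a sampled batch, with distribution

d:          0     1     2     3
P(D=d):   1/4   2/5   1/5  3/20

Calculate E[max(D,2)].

E[max(D,2)] = Σ max(d,2)·P(D=d)
 = 2·1/4 + 2·2/5 + 2·1/5 + 3·3/20
 = 1/2 + 4/5 + 2/5 + 9/20
 = 43/20

2.15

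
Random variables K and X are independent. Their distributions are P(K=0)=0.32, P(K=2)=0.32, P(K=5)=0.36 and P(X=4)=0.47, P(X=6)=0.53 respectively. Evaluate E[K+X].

E[K+X] = Σ_k Σ_x (k+x) · P(K=k)P(X=x)
 = 4·0.1504 + 6·0.1696 + 6·0.1504 + 8·0.1696 + 9·0.1692 + 11·0.1908
 = 0.6016 + 1.0176 + 0.9024 + 1.3568 + 1.5228 + 2.0988
 = 7.5

7.5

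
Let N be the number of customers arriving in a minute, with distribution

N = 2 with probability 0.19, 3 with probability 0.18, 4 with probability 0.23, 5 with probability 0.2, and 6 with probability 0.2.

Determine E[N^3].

89.3

E[N^3] = Σ n^3·P(N=n)
 = 8·0.19 + 27·0.18 + 64·0.23 + 125·0.2 + 216·0.2
 = 1.52 + 4.86 + 14.72 + 25 + 43.2
 = 89.3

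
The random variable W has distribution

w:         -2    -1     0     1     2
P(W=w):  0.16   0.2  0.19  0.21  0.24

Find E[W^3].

E[W^3] = Σ w^3·P(W=w)
 = (-8)·0.16 + (-1)·0.2 + 0·0.19 + 1·0.21 + 8·0.24
 = (-1.28) + (-0.2) + 0 + 0.21 + 1.92
 = 0.65

0.65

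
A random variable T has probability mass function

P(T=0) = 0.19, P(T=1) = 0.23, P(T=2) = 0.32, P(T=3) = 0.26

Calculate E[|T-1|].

1.03

E[|T-1|] = Σ |t-1|·P(T=t)
 = 1·0.19 + 0·0.23 + 1·0.32 + 2·0.26
 = 0.19 + 0 + 0.32 + 0.52
 = 1.03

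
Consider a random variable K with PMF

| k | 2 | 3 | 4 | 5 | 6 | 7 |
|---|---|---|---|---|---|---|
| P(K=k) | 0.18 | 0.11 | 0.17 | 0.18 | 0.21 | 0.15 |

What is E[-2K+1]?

-8.16

E[-2K+1] = Σ (-2k+1)·P(K=k)
 = (-3)·0.18 + (-5)·0.11 + (-7)·0.17 + (-9)·0.18 + (-11)·0.21 + (-13)·0.15
 = (-0.54) + (-0.55) + (-1.19) + (-1.62) + (-2.31) + (-1.95)
 = -8.16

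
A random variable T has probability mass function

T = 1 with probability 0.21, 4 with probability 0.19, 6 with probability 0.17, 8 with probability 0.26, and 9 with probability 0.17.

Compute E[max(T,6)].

7.03

E[max(T,6)] = Σ max(t,6)·P(T=t)
 = 6·0.21 + 6·0.19 + 6·0.17 + 8·0.26 + 9·0.17
 = 1.26 + 1.14 + 1.02 + 2.08 + 1.53
 = 7.03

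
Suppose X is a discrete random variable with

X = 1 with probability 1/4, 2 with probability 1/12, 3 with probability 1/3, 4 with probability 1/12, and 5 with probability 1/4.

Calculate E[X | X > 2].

3.875

P(X > 2) = 1/3 + 1/12 + 1/4 = 2/3.
E[X | X > 2] = [3·1/3 + 4·1/12 + 5·1/4] / (2/3)
 = 31/12 / (2/3)
 = 31/8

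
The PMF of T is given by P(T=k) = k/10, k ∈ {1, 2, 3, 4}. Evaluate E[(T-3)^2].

1

E[(T-3)^2] = Σ (t-3)^2·P(T=t)
 = 4·1/10 + 1·1/5 + 0·3/10 + 1·2/5
 = 2/5 + 1/5 + 0 + 2/5
 = 1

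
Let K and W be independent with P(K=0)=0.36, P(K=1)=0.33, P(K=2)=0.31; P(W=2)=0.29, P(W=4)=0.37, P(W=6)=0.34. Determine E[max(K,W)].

4.1

E[max(K,W)] = Σ_k Σ_w max(k,w) · P(K=k)P(W=w)
 = 2·0.1044 + 4·0.1332 + 6·0.1224 + 2·0.0957 + 4·0.1221 + 6·0.1122 + 2·0.0899 + 4·0.1147 + 6·0.1054
 = 0.2088 + 0.5328 + 0.7344 + 0.1914 + 0.4884 + 0.6732 + 0.1798 + 0.4588 + 0.6324
 = 4.1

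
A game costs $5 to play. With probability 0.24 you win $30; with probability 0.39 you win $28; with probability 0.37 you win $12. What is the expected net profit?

17.56

E[payout] = 30·0.24 + 28·0.39 + 12·0.37
 = 7.2 + 10.92 + 4.44
 = 22.56
Net = 22.56 - 5 = 17.56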